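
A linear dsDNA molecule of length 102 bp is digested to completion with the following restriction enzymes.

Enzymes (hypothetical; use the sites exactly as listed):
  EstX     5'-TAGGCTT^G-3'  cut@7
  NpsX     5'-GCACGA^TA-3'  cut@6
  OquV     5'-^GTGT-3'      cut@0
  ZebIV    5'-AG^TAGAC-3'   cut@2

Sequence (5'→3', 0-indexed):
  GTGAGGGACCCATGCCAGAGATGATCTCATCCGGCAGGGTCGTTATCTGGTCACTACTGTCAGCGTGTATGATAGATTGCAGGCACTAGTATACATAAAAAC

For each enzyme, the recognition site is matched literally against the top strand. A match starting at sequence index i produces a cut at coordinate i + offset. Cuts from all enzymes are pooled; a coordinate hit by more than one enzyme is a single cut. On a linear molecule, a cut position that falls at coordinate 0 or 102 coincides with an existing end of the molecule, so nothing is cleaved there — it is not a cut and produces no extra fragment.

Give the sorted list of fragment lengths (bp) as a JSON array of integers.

Scan for sites:
  EstX (TAGGCTTG, off=7): no sites
  NpsX (GCACGATA, off=6): no sites
  OquV (GTGT, off=0): starts [64] → cuts [64]
  ZebIV (AGTAGAC, off=2): no sites

Pooled cuts: [64]

Fragments:
  [0,64): 64 bp
  [64,102): 38 bp

[38,64]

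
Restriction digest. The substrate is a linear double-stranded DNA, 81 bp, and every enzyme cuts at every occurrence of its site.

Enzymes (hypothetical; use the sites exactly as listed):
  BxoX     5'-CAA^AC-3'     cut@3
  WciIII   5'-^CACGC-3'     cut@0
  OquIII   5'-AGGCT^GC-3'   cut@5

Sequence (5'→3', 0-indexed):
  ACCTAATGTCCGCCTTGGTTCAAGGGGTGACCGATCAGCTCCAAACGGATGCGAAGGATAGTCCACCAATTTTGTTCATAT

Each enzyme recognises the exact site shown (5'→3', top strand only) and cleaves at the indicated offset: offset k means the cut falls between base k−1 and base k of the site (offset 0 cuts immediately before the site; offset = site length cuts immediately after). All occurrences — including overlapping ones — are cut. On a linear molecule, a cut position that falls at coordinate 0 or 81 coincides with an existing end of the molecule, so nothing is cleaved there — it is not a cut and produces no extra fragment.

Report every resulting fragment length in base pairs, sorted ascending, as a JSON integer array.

[37,44]

Site scan:
  BxoX (CAAAC, off=3): starts [41] → cuts [44]
  WciIII (CACGC, off=0): no sites
  OquIII (AGGCTGC, off=5): no sites

All cut coordinates (distinct, sorted): [44]

Fragments:
  [0,44): 44 bp
  [44,81): 37 bp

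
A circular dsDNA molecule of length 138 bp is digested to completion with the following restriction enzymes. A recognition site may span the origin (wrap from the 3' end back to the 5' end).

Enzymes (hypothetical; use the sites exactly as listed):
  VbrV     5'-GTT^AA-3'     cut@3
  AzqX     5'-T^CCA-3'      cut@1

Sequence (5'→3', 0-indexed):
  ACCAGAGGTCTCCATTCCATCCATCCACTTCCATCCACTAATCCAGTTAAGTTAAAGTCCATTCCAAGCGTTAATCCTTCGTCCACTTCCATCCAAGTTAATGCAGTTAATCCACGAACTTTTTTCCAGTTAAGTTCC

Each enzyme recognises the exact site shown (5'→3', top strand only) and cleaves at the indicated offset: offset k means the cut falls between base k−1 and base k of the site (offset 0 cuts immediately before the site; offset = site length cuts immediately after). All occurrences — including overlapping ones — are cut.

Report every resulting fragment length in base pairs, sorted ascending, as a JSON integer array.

[3,4,4,4,4,5,5,5,5,5,6,6,6,6,7,8,9,9,10,13,14]

Per-enzyme occurrences:
  VbrV (GTTAA, off=3): starts [45, 50, 69, 96, 105, 128] → cuts [48, 53, 72, 99, 108, 131]
  AzqX (TCCA, off=1): starts [10, 15, 19, 23, 29, 33, 41, 57, 62, 81, 87, 91, 110, 124, 135] → cuts [11, 16, 20, 24, 30, 34, 42, 58, 63, 82, 88, 92, 111, 125, 136]

All cut coordinates (distinct, sorted): [11, 16, 20, 24, 30, 34, 42, 48, 53, 58, 63, 72, 82, 88, 92, 99, 108, 111, 125, 131, 136]

Fragment lengths:
  11→16: 5 bp
  16→20: 4 bp
  20→24: 4 bp
  24→30: 6 bp
  30→34: 4 bp
  34→42: 8 bp
  42→48: 6 bp
  48→53: 5 bp
  53→58: 5 bp
  58→63: 5 bp
  63→72: 9 bp
  72→82: 10 bp
  82→88: 6 bp
  88→92: 4 bp
  92→99: 7 bp
  99→108: 9 bp
  108→111: 3 bp
  111→125: 14 bp
  125→131: 6 bp
  131→136: 5 bp
  136→11 (wrap): 138-136+11 = 13 bp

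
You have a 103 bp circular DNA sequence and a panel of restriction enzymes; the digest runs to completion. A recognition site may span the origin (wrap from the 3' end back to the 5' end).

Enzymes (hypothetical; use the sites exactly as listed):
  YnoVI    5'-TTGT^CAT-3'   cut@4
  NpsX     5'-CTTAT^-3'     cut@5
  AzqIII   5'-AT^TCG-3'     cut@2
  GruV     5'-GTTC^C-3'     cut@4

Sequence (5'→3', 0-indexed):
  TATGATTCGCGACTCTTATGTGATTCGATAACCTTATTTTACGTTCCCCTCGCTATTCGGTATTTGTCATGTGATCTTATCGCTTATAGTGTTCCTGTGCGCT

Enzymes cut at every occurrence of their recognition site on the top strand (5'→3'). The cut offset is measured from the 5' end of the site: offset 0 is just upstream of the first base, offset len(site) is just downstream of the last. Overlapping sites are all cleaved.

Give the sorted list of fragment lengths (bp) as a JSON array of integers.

[3,5,7,7,9,10,11,12,13,13,13]

Per-enzyme occurrences:
  YnoVI (TTGTCAT, off=4): starts [63] → cuts [67]
  NpsX (CTTAT, off=5): starts [14, 32, 75, 82, 101] → cuts [3, 19, 37, 80, 87]
  AzqIII (ATTCG, off=2): starts [4, 22, 54] → cuts [6, 24, 56]
  GruV (GTTCC, off=4): starts [42, 90] → cuts [46, 94]

Pooled cuts: [3, 6, 19, 24, 37, 46, 56, 67, 80, 87, 94]

Fragment lengths:
  3→6: 3 bp
  6→19: 13 bp
  19→24: 5 bp
  24→37: 13 bp
  37→46: 9 bp
  46→56: 10 bp
  56→67: 11 bp
  67→80: 13 bp
  80→87: 7 bp
  87→94: 7 bp
  94→3 (wrap): 103-94+3 = 12 bp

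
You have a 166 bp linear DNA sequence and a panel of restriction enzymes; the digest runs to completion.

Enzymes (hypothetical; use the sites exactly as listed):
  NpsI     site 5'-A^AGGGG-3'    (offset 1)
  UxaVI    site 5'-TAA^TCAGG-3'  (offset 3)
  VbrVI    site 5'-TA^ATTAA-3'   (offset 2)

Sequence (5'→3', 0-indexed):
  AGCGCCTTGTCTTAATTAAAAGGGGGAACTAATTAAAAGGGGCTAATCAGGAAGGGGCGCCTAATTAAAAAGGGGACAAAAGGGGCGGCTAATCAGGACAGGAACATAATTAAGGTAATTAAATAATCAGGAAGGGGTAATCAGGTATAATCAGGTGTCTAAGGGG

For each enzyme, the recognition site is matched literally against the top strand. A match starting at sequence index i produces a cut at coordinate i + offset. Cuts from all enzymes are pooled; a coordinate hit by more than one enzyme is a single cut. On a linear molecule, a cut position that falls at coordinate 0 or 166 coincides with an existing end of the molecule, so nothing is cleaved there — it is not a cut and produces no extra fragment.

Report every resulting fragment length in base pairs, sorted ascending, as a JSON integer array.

[5,6,6,6,6,7,8,9,9,9,10,10,11,11,11,12,14,16]

Site scan:
  NpsI (AAGGGG, off=1): starts [19, 36, 51, 69, 79, 131, 160] → cuts [20, 37, 52, 70, 80, 132, 161]
  UxaVI (TAATCAGG, off=3): starts [43, 89, 123, 137, 147] → cuts [46, 92, 126, 140, 150]
  VbrVI (TAATTAA, off=2): starts [12, 29, 61, 106, 115] → cuts [14, 31, 63, 108, 117]

Pooled cuts: [14, 20, 31, 37, 46, 52, 63, 70, 80, 92, 108, 117, 126, 132, 140, 150, 161]

Fragment lengths:
  [0,14): 14 bp
  [14,20): 6 bp
  [20,31): 11 bp
  [31,37): 6 bp
  [37,46): 9 bp
  [46,52): 6 bp
  [52,63): 11 bp
  [63,70): 7 bp
  [70,80): 10 bp
  [80,92): 12 bp
  [92,108): 16 bp
  [108,117): 9 bp
  [117,126): 9 bp
  [126,132): 6 bp
  [132,140): 8 bp
  [140,150): 10 bp
  [150,161): 11 bp
  [161,166): 5 bp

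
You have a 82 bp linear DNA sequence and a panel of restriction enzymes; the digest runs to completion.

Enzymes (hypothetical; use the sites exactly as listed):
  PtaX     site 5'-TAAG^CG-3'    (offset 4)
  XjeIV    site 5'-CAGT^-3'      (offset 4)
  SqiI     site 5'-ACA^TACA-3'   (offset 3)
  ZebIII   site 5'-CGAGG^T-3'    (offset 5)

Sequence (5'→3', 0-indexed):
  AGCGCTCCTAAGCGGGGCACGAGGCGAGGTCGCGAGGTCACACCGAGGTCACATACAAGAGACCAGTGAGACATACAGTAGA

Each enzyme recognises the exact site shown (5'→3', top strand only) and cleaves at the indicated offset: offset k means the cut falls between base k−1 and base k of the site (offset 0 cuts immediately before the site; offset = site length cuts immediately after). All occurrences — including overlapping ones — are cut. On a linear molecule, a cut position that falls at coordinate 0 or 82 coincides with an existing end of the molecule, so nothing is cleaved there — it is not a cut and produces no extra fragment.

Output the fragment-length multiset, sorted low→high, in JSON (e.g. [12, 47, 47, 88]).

Per-enzyme occurrences:
  PtaX (TAAGCG, off=4): starts [8] → cuts [12]
  XjeIV (CAGT, off=4): starts [63, 75] → cuts [67, 79]
  SqiI (ACATACA, off=3): starts [50, 70] → cuts [53, 73]
  ZebIII (CGAGGT, off=5): starts [24, 32, 43] → cuts [29, 37, 48]

All cut coordinates (distinct, sorted): [12, 29, 37, 48, 53, 67, 73, 79]

Fragments:
  [0,12): 12 bp
  [12,29): 17 bp
  [29,37): 8 bp
  [37,48): 11 bp
  [48,53): 5 bp
  [53,67): 14 bp
  [67,73): 6 bp
  [73,79): 6 bp
  [79,82): 3 bp

[3,5,6,6,8,11,12,14,17]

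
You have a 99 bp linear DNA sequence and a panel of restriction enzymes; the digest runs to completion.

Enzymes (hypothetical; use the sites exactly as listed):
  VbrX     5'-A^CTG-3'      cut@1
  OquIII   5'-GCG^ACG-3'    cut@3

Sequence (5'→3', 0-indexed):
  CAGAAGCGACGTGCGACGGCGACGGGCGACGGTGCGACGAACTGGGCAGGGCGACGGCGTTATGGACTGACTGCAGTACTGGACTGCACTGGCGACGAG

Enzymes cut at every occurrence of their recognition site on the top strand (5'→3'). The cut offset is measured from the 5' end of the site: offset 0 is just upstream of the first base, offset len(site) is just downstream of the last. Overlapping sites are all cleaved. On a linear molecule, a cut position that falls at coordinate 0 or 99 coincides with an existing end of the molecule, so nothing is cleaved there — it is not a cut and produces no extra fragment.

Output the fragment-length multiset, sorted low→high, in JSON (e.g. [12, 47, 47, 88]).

[4,5,5,5,5,6,6,7,7,8,8,8,12,13]

Site scan:
  VbrX ACTG/1: at [40, 65, 69, 77, 82, 87] ⇒ [41, 66, 70, 78, 83, 88]
  OquIII GCGACG/3: at [5, 12, 18, 25, 33, 50, 91] ⇒ [8, 15, 21, 28, 36, 53, 94]

All cut coordinates (distinct, sorted): [8, 15, 21, 28, 36, 41, 53, 66, 70, 78, 83, 88, 94]

Fragments:
  [0,8): 8 bp
  [8,15): 7 bp
  [15,21): 6 bp
  [21,28): 7 bp
  [28,36): 8 bp
  [36,41): 5 bp
  [41,53): 12 bp
  [53,66): 13 bp
  [66,70): 4 bp
  [70,78): 8 bp
  [78,83): 5 bp
  [83,88): 5 bp
  [88,94): 6 bp
  [94,99): 5 bp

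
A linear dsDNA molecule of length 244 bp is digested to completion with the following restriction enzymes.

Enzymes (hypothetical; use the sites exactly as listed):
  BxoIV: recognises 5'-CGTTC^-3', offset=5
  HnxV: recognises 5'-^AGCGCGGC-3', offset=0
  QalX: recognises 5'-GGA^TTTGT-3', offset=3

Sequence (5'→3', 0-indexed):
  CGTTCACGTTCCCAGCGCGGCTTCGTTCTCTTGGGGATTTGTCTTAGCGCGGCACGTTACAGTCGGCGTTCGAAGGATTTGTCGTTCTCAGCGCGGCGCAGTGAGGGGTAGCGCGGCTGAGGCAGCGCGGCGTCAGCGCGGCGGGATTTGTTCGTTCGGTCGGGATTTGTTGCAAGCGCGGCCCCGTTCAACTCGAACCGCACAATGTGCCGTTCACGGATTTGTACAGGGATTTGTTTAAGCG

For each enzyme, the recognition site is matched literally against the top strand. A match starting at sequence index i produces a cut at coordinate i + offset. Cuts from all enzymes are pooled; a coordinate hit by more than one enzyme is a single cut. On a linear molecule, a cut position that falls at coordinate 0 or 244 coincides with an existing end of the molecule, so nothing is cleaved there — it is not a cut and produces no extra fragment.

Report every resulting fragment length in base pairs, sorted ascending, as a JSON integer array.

Site scan:
  BxoIV CGTTC/5: at [0, 6, 23, 66, 82, 152, 184, 210] ⇒ [5, 11, 28, 71, 87, 157, 189, 215]
  HnxV AGCGCGGC/0: at [13, 45, 89, 109, 123, 134, 174] ⇒ [13, 45, 89, 109, 123, 134, 174]
  QalX GGATTTGT/3: at [34, 74, 143, 162, 217, 229] ⇒ [37, 77, 146, 165, 220, 232]

All cut coordinates (distinct, sorted): [5, 11, 13, 28, 37, 45, 71, 77, 87, 89, 109, 123, 134, 146, 157, 165, 174, 189, 215, 220, 232]

Fragments:
  [0,5): 5 bp
  [5,11): 6 bp
  [11,13): 2 bp
  [13,28): 15 bp
  [28,37): 9 bp
  [37,45): 8 bp
  [45,71): 26 bp
  [71,77): 6 bp
  [77,87): 10 bp
  [87,89): 2 bp
  [89,109): 20 bp
  [109,123): 14 bp
  [123,134): 11 bp
  [134,146): 12 bp
  [146,157): 11 bp
  [157,165): 8 bp
  [165,174): 9 bp
  [174,189): 15 bp
  [189,215): 26 bp
  [215,220): 5 bp
  [220,232): 12 bp
  [232,244): 12 bp

[2,2,5,5,6,6,8,8,9,9,10,11,11,12,12,12,14,15,15,20,26,26]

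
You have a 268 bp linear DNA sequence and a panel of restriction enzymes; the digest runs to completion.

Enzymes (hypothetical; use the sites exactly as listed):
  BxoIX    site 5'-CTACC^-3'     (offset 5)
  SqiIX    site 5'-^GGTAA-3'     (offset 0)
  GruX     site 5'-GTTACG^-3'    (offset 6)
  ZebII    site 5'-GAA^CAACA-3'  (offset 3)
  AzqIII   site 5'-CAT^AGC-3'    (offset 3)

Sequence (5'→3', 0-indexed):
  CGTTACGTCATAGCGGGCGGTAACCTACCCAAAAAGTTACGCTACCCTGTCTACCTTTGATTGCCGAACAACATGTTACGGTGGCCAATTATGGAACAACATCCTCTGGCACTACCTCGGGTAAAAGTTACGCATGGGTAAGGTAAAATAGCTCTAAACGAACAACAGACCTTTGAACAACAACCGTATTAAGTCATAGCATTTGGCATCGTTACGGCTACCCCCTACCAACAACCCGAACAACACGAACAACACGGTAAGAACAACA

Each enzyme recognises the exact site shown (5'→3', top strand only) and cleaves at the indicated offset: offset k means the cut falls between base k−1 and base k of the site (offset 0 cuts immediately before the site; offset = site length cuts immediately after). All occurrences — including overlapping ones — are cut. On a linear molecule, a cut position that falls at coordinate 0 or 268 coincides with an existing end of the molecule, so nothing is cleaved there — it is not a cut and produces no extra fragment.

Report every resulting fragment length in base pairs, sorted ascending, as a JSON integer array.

[3,4,4,5,5,5,6,6,7,7,7,8,9,9,11,11,12,12,13,13,15,16,19,20,20,21]

Site scan:
  BxoIX (CTACC, off=5): starts [24, 41, 50, 111, 217, 224] → cuts [29, 46, 55, 116, 222, 229]
  SqiIX (GGTAA, off=0): starts [18, 119, 136, 141, 255] → cuts [18, 119, 136, 141, 255]
  GruX (GTTACG, off=6): starts [1, 35, 74, 126, 210] → cuts [7, 41, 80, 132, 216]
  ZebII (GAACAACA, off=3): starts [65, 93, 159, 174, 237, 246, 260] → cuts [68, 96, 162, 177, 240, 249, 263]
  AzqIII (CATAGC, off=3): starts [8, 194] → cuts [11, 197]

All cut coordinates (distinct, sorted): [7, 11, 18, 29, 41, 46, 55, 68, 80, 96, 116, 119, 132, 136, 141, 162, 177, 197, 216, 222, 229, 240, 249, 255, 263]

Fragments:
  [0,7): 7 bp
  [7,11): 4 bp
  [11,18): 7 bp
  [18,29): 11 bp
  [29,41): 12 bp
  [41,46): 5 bp
  [46,55): 9 bp
  [55,68): 13 bp
  [68,80): 12 bp
  [80,96): 16 bp
  [96,116): 20 bp
  [116,119): 3 bp
  [119,132): 13 bp
  [132,136): 4 bp
  [136,141): 5 bp
  [141,162): 21 bp
  [162,177): 15 bp
  [177,197): 20 bp
  [197,216): 19 bp
  [216,222): 6 bp
  [222,229): 7 bp
  [229,240): 11 bp
  [240,249): 9 bp
  [249,255): 6 bp
  [255,263): 8 bp
  [263,268): 5 bp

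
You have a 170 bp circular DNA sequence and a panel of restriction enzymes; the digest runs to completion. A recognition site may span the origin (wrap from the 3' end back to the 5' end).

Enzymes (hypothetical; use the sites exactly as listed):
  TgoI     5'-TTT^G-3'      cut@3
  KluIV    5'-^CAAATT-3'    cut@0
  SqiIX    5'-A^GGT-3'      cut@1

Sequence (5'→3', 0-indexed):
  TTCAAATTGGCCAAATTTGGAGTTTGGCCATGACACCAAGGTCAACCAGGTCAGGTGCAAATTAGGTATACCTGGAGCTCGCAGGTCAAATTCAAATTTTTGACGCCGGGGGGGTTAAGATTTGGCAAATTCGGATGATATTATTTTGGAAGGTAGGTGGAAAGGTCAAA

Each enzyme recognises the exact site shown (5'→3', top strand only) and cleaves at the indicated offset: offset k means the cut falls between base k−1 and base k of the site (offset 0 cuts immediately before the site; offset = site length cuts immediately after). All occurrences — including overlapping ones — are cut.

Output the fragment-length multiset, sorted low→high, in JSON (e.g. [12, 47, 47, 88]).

Site scan:
  TgoI TTTG/3: at [15, 22, 98, 120, 144] ⇒ [18, 25, 101, 123, 147]
  KluIV CAAATT/0: at [2, 11, 57, 86, 92, 125, 166] ⇒ [2, 11, 57, 86, 92, 125, 166]
  SqiIX AGGT/1: at [38, 47, 52, 63, 82, 150, 154, 162] ⇒ [39, 48, 53, 64, 83, 151, 155, 163]

All cut coordinates (distinct, sorted): [2, 11, 18, 25, 39, 48, 53, 57, 64, 83, 86, 92, 101, 123, 125, 147, 151, 155, 163, 166]

Fragment lengths:
  2→11: 9 bp
  11→18: 7 bp
  18→25: 7 bp
  25→39: 14 bp
  39→48: 9 bp
  48→53: 5 bp
  53→57: 4 bp
  57→64: 7 bp
  64→83: 19 bp
  83→86: 3 bp
  86→92: 6 bp
  92→101: 9 bp
  101→123: 22 bp
  123→125: 2 bp
  125→147: 22 bp
  147→151: 4 bp
  151→155: 4 bp
  155→163: 8 bp
  163→166: 3 bp
  166→2 (wrap): 170-166+2 = 6 bp

[2,3,3,4,4,4,5,6,6,7,7,7,8,9,9,9,14,19,22,22]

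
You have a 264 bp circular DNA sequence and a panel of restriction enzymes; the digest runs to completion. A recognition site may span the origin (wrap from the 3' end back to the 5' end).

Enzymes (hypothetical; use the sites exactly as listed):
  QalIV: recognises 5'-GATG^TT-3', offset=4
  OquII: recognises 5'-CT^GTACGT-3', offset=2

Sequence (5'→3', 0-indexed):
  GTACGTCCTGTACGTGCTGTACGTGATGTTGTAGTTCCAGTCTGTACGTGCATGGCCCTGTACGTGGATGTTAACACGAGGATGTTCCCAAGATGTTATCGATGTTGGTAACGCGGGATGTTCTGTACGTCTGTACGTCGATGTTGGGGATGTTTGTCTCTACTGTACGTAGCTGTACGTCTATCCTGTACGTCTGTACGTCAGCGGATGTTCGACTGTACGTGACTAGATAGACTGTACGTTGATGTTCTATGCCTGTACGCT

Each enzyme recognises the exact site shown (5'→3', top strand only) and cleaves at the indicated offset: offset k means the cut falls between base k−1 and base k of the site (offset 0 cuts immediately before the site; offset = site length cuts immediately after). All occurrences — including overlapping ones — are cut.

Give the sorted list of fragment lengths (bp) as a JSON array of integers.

Site scan:
  QalIV GATGTT/4: at [24, 66, 80, 91, 100, 116, 139, 148, 206, 243] ⇒ [28, 70, 84, 95, 104, 120, 143, 152, 210, 247]
  OquII CTGTACGT/2: at [7, 16, 41, 57, 122, 130, 162, 172, 185, 193, 215, 234, 262] ⇒ [0, 9, 18, 43, 59, 124, 132, 164, 174, 187, 195, 217, 236]

Pooled cuts: [0, 9, 18, 28, 43, 59, 70, 84, 95, 104, 120, 124, 132, 143, 152, 164, 174, 187, 195, 210, 217, 236, 247]

Fragments:
  0→9: 9 bp
  9→18: 9 bp
  18→28: 10 bp
  28→43: 15 bp
  43→59: 16 bp
  59→70: 11 bp
  70→84: 14 bp
  84→95: 11 bp
  95→104: 9 bp
  104→120: 16 bp
  120→124: 4 bp
  124→132: 8 bp
  132→143: 11 bp
  143→152: 9 bp
  152→164: 12 bp
  164→174: 10 bp
  174→187: 13 bp
  187→195: 8 bp
  195→210: 15 bp
  210→217: 7 bp
  217→236: 19 bp
  236→247: 11 bp
  247→0 (wrap): 264-247+0 = 17 bp

[4,7,8,8,9,9,9,9,10,10,11,11,11,11,12,13,14,15,15,16,16,17,19]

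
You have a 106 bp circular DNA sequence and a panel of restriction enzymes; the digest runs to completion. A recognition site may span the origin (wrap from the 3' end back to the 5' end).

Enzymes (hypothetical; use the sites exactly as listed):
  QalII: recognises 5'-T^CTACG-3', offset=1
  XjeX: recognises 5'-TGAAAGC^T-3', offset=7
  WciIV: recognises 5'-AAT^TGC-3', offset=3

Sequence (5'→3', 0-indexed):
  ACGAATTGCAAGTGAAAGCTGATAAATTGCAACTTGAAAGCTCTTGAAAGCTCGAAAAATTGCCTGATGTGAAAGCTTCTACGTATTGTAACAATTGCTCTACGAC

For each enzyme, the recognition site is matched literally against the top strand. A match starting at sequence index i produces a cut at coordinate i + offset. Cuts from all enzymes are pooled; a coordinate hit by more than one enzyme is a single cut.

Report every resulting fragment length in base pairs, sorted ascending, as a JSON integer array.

[2,4,8,9,10,13,13,14,16,17]

Scan for sites:
  QalII (TCTACG, off=1): starts [77, 98] → cuts [78, 99]
  XjeX (TGAAAGCT, off=7): starts [12, 34, 44, 69] → cuts [19, 41, 51, 76]
  WciIV (AATTGC, off=3): starts [3, 24, 57, 92] → cuts [6, 27, 60, 95]

All cut coordinates (distinct, sorted): [6, 19, 27, 41, 51, 60, 76, 78, 95, 99]

Fragments:
  6→19: 13 bp
  19→27: 8 bp
  27→41: 14 bp
  41→51: 10 bp
  51→60: 9 bp
  60→76: 16 bp
  76→78: 2 bp
  78→95: 17 bp
  95→99: 4 bp
  99→6 (wrap): 106-99+6 = 13 bp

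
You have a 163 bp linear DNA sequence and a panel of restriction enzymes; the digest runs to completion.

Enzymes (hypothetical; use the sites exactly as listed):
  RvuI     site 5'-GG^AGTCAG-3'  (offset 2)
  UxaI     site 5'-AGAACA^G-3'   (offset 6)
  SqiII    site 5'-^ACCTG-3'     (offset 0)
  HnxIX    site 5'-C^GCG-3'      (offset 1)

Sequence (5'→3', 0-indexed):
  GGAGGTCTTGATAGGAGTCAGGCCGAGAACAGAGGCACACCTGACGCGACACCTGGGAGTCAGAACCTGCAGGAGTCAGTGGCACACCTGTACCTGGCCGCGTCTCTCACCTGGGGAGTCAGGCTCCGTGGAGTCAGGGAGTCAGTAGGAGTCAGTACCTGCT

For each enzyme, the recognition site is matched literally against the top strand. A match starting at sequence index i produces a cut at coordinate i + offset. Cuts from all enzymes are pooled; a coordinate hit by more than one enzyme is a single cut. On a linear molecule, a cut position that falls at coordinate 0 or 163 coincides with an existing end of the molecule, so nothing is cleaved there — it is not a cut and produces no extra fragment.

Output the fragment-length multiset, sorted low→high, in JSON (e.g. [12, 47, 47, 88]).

[5,6,7,7,7,7,7,7,8,8,8,9,9,10,12,15,15,16]

Site scan:
  RvuI (GGAGTCAG, off=2): starts [13, 55, 71, 114, 129, 137, 147] → cuts [15, 57, 73, 116, 131, 139, 149]
  UxaI (AGAACAG, off=6): starts [25] → cuts [31]
  SqiII (ACCTG, off=0): starts [38, 50, 64, 85, 91, 108, 156] → cuts [38, 50, 64, 85, 91, 108, 156]
  HnxIX (CGCG, off=1): starts [44, 98] → cuts [45, 99]

Pooled cuts: [15, 31, 38, 45, 50, 57, 64, 73, 85, 91, 99, 108, 116, 131, 139, 149, 156]

Fragments:
  [0,15): 15 bp
  [15,31): 16 bp
  [31,38): 7 bp
  [38,45): 7 bp
  [45,50): 5 bp
  [50,57): 7 bp
  [57,64): 7 bp
  [64,73): 9 bp
  [73,85): 12 bp
  [85,91): 6 bp
  [91,99): 8 bp
  [99,108): 9 bp
  [108,116): 8 bp
  [116,131): 15 bp
  [131,139): 8 bp
  [139,149): 10 bp
  [149,156): 7 bp
  [156,163): 7 bp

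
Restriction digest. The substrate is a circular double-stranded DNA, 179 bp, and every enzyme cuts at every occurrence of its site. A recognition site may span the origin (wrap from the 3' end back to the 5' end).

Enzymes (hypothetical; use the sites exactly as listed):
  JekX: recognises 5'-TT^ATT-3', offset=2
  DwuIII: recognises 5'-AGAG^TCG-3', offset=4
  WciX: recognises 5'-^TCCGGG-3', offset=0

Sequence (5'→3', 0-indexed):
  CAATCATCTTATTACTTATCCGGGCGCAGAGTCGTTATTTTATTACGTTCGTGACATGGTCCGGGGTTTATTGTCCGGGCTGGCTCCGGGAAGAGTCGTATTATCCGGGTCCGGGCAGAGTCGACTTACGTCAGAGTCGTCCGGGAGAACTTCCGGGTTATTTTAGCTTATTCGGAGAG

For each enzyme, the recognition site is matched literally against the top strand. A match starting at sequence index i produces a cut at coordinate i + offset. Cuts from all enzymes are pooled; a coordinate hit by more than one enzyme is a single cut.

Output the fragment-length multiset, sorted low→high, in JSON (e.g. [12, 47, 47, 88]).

Per-enzyme occurrences:
  JekX (TTATT, off=2): starts [8, 34, 39, 67, 157, 167] → cuts [10, 36, 41, 69, 159, 169]
  DwuIII (AGAGTCG, off=4): starts [27, 91, 116, 132] → cuts [31, 95, 120, 136]
  WciX (TCCGGG, off=0): starts [18, 59, 73, 84, 103, 109, 139, 151] → cuts [18, 59, 73, 84, 103, 109, 139, 151]

Pooled cuts: [10, 18, 31, 36, 41, 59, 69, 73, 84, 95, 103, 109, 120, 136, 139, 151, 159, 169]

Fragments:
  10→18: 8 bp
  18→31: 13 bp
  31→36: 5 bp
  36→41: 5 bp
  41→59: 18 bp
  59→69: 10 bp
  69→73: 4 bp
  73→84: 11 bp
  84→95: 11 bp
  95→103: 8 bp
  103→109: 6 bp
  109→120: 11 bp
  120→136: 16 bp
  136→139: 3 bp
  139→151: 12 bp
  151→159: 8 bp
  159→169: 10 bp
  169→10 (wrap): 179-169+10 = 20 bp

[3,4,5,5,6,8,8,8,10,10,11,11,11,12,13,16,18,20]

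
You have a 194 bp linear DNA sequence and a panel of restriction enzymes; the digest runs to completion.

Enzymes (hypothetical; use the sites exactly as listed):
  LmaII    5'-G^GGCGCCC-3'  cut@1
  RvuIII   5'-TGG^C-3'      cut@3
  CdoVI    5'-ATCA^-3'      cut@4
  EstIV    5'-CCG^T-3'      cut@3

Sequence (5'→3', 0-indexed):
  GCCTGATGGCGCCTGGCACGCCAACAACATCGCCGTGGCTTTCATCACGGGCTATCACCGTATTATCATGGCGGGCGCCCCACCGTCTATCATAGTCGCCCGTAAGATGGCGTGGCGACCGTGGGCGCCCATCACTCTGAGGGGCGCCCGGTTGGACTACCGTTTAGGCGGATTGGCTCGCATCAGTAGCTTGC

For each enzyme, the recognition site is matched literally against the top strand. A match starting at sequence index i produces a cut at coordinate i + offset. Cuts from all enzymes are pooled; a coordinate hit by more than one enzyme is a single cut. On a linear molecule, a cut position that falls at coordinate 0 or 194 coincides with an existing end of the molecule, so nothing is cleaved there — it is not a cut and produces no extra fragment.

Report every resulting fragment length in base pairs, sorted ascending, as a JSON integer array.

Site scan:
  LmaII GGGCGCCC/1: at [72, 122, 141] ⇒ [73, 123, 142]
  RvuIII TGGC/3: at [6, 13, 35, 68, 107, 112, 173] ⇒ [9, 16, 38, 71, 110, 115, 176]
  CdoVI ATCA/4: at [43, 53, 64, 88, 130, 181] ⇒ [47, 57, 68, 92, 134, 185]
  EstIV CCGT/3: at [32, 57, 82, 99, 118, 159] ⇒ [35, 60, 85, 102, 121, 162]

All cut coordinates (distinct, sorted): [9, 16, 35, 38, 47, 57, 60, 68, 71, 73, 85, 92, 102, 110, 115, 121, 123, 134, 142, 162, 176, 185]

Fragment lengths:
  [0,9): 9 bp
  [9,16): 7 bp
  [16,35): 19 bp
  [35,38): 3 bp
  [38,47): 9 bp
  [47,57): 10 bp
  [57,60): 3 bp
  [60,68): 8 bp
  [68,71): 3 bp
  [71,73): 2 bp
  [73,85): 12 bp
  [85,92): 7 bp
  [92,102): 10 bp
  [102,110): 8 bp
  [110,115): 5 bp
  [115,121): 6 bp
  [121,123): 2 bp
  [123,134): 11 bp
  [134,142): 8 bp
  [142,162): 20 bp
  [162,176): 14 bp
  [176,185): 9 bp
  [185,194): 9 bp

[2,2,3,3,3,5,6,7,7,8,8,8,9,9,9,9,10,10,11,12,14,19,20]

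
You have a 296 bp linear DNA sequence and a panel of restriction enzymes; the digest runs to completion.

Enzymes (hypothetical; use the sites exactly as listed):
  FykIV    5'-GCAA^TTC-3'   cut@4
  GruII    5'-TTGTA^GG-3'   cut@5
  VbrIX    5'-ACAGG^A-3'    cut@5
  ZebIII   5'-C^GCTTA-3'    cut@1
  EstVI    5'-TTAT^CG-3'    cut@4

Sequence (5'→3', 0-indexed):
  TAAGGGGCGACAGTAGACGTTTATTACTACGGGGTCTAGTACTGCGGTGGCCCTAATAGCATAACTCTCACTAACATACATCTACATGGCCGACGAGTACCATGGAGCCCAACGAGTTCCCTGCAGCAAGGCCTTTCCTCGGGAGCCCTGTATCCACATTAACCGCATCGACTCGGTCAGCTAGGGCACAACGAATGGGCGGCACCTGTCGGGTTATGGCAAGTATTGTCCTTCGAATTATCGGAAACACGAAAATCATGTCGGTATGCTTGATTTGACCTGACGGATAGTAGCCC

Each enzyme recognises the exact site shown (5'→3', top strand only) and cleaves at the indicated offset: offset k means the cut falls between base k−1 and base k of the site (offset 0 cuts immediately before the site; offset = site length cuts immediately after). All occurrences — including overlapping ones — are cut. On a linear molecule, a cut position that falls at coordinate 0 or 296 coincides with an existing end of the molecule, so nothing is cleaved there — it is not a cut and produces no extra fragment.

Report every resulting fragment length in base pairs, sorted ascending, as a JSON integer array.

[55,241]

Scan for sites:
  FykIV (GCAATTC, off=4): no sites
  GruII (TTGTAGG, off=5): no sites
  VbrIX (ACAGGA, off=5): no sites
  ZebIII (CGCTTA, off=1): no sites
  EstVI (TTATCG, off=4): starts [237] → cuts [241]

Pooled cuts: [241]

Fragment lengths:
  [0,241): 241 bp
  [241,296): 55 bp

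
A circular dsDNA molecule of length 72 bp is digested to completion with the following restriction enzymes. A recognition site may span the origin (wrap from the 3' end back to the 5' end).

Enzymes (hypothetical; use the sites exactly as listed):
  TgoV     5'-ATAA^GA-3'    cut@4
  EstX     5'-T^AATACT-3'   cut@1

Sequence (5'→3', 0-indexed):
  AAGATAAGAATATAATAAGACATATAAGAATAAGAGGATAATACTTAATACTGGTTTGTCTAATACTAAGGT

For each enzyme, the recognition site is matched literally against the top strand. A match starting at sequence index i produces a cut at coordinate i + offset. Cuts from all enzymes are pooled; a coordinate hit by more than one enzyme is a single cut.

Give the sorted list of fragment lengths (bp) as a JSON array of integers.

Per-enzyme occurrences:
  TgoV (ATAAGA, off=4): starts [3, 14, 23, 29] → cuts [7, 18, 27, 33]
  EstX (TAATACT, off=1): starts [38, 45, 60] → cuts [39, 46, 61]

All cut coordinates (distinct, sorted): [7, 18, 27, 33, 39, 46, 61]

Fragment lengths:
  7→18: 11 bp
  18→27: 9 bp
  27→33: 6 bp
  33→39: 6 bp
  39→46: 7 bp
  46→61: 15 bp
  61→7 (wrap): 72-61+7 = 18 bp

[6,6,7,9,11,15,18]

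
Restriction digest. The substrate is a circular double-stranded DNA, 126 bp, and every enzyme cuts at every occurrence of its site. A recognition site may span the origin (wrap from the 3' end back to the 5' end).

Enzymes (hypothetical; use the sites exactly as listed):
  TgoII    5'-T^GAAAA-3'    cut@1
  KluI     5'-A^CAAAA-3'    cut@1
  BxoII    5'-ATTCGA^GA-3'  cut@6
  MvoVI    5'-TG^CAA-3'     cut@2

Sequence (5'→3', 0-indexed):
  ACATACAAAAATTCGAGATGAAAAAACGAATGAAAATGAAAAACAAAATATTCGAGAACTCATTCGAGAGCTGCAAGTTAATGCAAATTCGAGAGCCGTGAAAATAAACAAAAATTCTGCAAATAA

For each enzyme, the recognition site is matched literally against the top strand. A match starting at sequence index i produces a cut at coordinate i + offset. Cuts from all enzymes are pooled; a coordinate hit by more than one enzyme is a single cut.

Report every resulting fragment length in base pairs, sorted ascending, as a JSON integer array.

Per-enzyme occurrences:
  TgoII (TGAAAA, off=1): starts [18, 30, 36, 98] → cuts [19, 31, 37, 99]
  KluI (ACAAAA, off=1): starts [4, 42, 107] → cuts [5, 43, 108]
  BxoII (ATTCGAGA, off=6): starts [10, 49, 61, 86] → cuts [16, 55, 67, 92]
  MvoVI (TGCAA, off=2): starts [71, 81, 117] → cuts [73, 83, 119]

Pooled cuts: [5, 16, 19, 31, 37, 43, 55, 67, 73, 83, 92, 99, 108, 119]

Fragment lengths:
  5→16: 11 bp
  16→19: 3 bp
  19→31: 12 bp
  31→37: 6 bp
  37→43: 6 bp
  43→55: 12 bp
  55→67: 12 bp
  67→73: 6 bp
  73→83: 10 bp
  83→92: 9 bp
  92→99: 7 bp
  99→108: 9 bp
  108→119: 11 bp
  119→5 (wrap): 126-119+5 = 12 bp

[3,6,6,6,7,9,9,10,11,11,12,12,12,12]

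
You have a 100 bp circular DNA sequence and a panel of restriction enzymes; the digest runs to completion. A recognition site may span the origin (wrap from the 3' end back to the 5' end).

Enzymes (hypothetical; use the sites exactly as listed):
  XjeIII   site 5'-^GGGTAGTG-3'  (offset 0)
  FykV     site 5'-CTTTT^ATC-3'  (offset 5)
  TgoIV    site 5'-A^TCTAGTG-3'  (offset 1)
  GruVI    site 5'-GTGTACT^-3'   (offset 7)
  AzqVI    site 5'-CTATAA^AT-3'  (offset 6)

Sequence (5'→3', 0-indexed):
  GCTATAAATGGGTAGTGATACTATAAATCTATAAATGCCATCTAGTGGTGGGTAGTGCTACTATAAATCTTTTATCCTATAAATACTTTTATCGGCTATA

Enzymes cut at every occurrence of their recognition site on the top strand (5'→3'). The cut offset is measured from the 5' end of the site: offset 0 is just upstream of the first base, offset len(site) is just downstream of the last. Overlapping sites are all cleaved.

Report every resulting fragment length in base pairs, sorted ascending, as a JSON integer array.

Scan for sites:
  XjeIII (GGGTAGTG, off=0): starts [9, 49] → cuts [9, 49]
  FykV (CTTTTATC, off=5): starts [68, 85] → cuts [73, 90]
  TgoIV (ATCTAGTG, off=1): starts [39] → cuts [40]
  GruVI (GTGTACT, off=7): no sites
  AzqVI (CTATAAAT, off=6): starts [1, 20, 28, 60, 76] → cuts [7, 26, 34, 66, 82]

Pooled cuts: [7, 9, 26, 34, 40, 49, 66, 73, 82, 90]

Fragments:
  7→9: 2 bp
  9→26: 17 bp
  26→34: 8 bp
  34→40: 6 bp
  40→49: 9 bp
  49→66: 17 bp
  66→73: 7 bp
  73→82: 9 bp
  82→90: 8 bp
  90→7 (wrap): 100-90+7 = 17 bp

[2,6,7,8,8,9,9,17,17,17]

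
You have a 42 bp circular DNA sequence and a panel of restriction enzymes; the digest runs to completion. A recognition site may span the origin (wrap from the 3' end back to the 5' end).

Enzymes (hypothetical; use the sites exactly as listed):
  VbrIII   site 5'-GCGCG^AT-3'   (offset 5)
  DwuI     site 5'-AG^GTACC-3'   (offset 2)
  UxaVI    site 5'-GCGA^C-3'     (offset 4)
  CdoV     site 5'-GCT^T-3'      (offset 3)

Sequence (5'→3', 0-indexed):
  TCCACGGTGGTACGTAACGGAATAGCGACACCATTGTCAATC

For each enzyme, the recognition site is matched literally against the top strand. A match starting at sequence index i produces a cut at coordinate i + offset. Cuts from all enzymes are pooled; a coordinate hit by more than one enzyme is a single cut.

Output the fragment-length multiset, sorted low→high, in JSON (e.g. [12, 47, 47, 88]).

[42]

Scan for sites:
  VbrIII (GCGCGAT, off=5): no sites
  DwuI (AGGTACC, off=2): no sites
  UxaVI GCGAC/4: at [24] ⇒ [28]
  CdoV (GCTT, off=3): no sites

All cut coordinates (distinct, sorted): [28]

Fragment lengths:
  28→28 (wrap): 42-28+28 = 42 bp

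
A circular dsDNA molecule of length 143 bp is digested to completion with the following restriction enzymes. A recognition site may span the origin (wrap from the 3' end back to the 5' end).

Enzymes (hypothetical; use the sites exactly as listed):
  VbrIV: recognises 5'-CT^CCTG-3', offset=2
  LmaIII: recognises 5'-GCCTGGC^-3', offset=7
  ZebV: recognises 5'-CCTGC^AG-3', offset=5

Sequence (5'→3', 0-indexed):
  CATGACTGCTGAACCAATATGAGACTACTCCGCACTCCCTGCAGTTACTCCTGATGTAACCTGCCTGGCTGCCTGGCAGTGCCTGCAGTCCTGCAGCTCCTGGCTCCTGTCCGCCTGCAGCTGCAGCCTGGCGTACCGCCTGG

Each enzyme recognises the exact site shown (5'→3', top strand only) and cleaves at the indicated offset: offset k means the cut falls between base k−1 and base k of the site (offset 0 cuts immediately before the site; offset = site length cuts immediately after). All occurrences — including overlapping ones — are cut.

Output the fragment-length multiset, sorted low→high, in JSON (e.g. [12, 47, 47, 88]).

Per-enzyme occurrences:
  VbrIV (CTCCTG, off=2): starts [47, 96, 103] → cuts [49, 98, 105]
  LmaIII (GCCTGGC, off=7): starts [62, 70, 125, 137] → cuts [1, 69, 77, 132]
  ZebV (CCTGCAG, off=5): starts [37, 81, 89, 113] → cuts [42, 86, 94, 118]

Pooled cuts: [1, 42, 49, 69, 77, 86, 94, 98, 105, 118, 132]

Fragments:
  1→42: 41 bp
  42→49: 7 bp
  49→69: 20 bp
  69→77: 8 bp
  77→86: 9 bp
  86→94: 8 bp
  94→98: 4 bp
  98→105: 7 bp
  105→118: 13 bp
  118→132: 14 bp
  132→1 (wrap): 143-132+1 = 12 bp

[4,7,7,8,8,9,12,13,14,20,41]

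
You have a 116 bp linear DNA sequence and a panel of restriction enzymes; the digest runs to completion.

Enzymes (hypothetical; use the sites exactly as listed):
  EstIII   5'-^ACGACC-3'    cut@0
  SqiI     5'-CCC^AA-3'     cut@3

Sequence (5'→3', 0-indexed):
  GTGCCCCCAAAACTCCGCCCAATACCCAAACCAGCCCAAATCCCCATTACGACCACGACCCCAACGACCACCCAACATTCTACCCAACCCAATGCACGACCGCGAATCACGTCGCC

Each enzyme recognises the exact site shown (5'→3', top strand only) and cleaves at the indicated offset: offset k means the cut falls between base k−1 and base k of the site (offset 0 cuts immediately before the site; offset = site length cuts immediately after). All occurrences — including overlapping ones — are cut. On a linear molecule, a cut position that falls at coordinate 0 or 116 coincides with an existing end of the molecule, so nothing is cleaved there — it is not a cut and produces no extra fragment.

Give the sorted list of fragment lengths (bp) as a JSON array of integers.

[1,5,5,6,7,8,8,10,10,11,12,12,21]

Site scan:
  EstIII ACGACC/0: at [48, 54, 63, 95] ⇒ [48, 54, 63, 95]
  SqiI CCCAA/3: at [5, 17, 24, 34, 59, 70, 82, 87] ⇒ [8, 20, 27, 37, 62, 73, 85, 90]

Pooled cuts: [8, 20, 27, 37, 48, 54, 62, 63, 73, 85, 90, 95]

Fragment lengths:
  [0,8): 8 bp
  [8,20): 12 bp
  [20,27): 7 bp
  [27,37): 10 bp
  [37,48): 11 bp
  [48,54): 6 bp
  [54,62): 8 bp
  [62,63): 1 bp
  [63,73): 10 bp
  [73,85): 12 bp
  [85,90): 5 bp
  [90,95): 5 bp
  [95,116): 21 bp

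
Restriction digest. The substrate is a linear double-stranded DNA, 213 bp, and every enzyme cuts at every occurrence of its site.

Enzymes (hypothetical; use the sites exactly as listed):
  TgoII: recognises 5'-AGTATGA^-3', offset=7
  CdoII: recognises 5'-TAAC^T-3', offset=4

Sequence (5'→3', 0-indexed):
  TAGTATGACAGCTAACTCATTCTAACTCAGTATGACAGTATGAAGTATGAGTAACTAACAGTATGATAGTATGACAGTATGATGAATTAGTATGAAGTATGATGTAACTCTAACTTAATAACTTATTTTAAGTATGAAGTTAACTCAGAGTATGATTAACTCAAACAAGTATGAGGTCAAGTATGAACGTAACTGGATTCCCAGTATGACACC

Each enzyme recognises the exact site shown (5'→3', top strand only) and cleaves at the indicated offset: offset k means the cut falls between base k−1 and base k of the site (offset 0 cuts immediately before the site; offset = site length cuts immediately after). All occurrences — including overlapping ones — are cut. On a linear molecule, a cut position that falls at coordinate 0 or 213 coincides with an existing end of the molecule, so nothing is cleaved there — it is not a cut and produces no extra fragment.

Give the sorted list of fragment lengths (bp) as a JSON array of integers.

[4,5,5,6,6,7,7,7,7,8,8,8,8,8,8,9,10,11,11,12,13,14,15,16]

Per-enzyme occurrences:
  TgoII (AGTATGA, off=7): starts [1, 28, 36, 43, 59, 67, 75, 88, 95, 130, 148, 167, 179, 202] → cuts [8, 35, 43, 50, 66, 74, 82, 95, 102, 137, 155, 174, 186, 209]
  CdoII (TAACT, off=4): starts [12, 22, 51, 104, 110, 118, 140, 156, 189] → cuts [16, 26, 55, 108, 114, 122, 144, 160, 193]

All cut coordinates (distinct, sorted): [8, 16, 26, 35, 43, 50, 55, 66, 74, 82, 95, 102, 108, 114, 122, 137, 144, 155, 160, 174, 186, 193, 209]

Fragment lengths:
  [0,8): 8 bp
  [8,16): 8 bp
  [16,26): 10 bp
  [26,35): 9 bp
  [35,43): 8 bp
  [43,50): 7 bp
  [50,55): 5 bp
  [55,66): 11 bp
  [66,74): 8 bp
  [74,82): 8 bp
  [82,95): 13 bp
  [95,102): 7 bp
  [102,108): 6 bp
  [108,114): 6 bp
  [114,122): 8 bp
  [122,137): 15 bp
  [137,144): 7 bp
  [144,155): 11 bp
  [155,160): 5 bp
  [160,174): 14 bp
  [174,186): 12 bp
  [186,193): 7 bp
  [193,209): 16 bp
  [209,213): 4 bp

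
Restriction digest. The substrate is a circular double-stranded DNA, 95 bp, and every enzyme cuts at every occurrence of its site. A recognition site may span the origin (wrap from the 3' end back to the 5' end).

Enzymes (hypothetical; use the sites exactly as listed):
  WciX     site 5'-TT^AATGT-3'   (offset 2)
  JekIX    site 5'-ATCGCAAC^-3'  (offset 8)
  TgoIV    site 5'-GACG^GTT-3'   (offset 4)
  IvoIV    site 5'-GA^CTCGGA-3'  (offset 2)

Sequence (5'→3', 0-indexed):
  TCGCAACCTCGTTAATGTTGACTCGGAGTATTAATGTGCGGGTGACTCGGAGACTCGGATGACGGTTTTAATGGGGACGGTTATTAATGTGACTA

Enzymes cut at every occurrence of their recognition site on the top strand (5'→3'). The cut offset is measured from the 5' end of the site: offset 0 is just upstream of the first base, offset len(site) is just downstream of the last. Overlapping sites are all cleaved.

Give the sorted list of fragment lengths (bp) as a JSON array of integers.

[6,6,8,8,11,11,13,15,17]

Site scan:
  WciX (TTAATGT, off=2): starts [11, 30, 83] → cuts [13, 32, 85]
  JekIX (ATCGCAAC, off=8): starts [94] → cuts [7]
  TgoIV (GACGGTT, off=4): starts [60, 75] → cuts [64, 79]
  IvoIV (GACTCGGA, off=2): starts [19, 43, 51] → cuts [21, 45, 53]

All cut coordinates (distinct, sorted): [7, 13, 21, 32, 45, 53, 64, 79, 85]

Fragment lengths:
  7→13: 6 bp
  13→21: 8 bp
  21→32: 11 bp
  32→45: 13 bp
  45→53: 8 bp
  53→64: 11 bp
  64→79: 15 bp
  79→85: 6 bp
  85→7 (wrap): 95-85+7 = 17 bp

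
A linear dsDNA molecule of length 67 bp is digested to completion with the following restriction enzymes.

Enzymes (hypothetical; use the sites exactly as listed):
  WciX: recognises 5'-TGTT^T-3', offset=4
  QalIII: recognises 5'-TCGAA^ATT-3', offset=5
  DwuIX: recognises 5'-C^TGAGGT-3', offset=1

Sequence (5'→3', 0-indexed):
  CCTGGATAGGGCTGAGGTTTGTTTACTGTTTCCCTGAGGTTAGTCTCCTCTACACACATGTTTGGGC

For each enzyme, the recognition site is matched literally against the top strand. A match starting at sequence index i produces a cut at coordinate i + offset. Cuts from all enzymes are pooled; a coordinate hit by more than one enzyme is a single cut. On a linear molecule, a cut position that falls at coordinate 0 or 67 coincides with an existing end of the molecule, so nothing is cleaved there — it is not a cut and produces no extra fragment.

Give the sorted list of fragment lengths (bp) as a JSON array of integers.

[4,5,7,11,12,28]

Scan for sites:
  WciX (TGTTT, off=4): starts [19, 26, 58] → cuts [23, 30, 62]
  QalIII (TCGAAATT, off=5): no sites
  DwuIX (CTGAGGT, off=1): starts [11, 33] → cuts [12, 34]

Pooled cuts: [12, 23, 30, 34, 62]

Fragments:
  [0,12): 12 bp
  [12,23): 11 bp
  [23,30): 7 bp
  [30,34): 4 bp
  [34,62): 28 bp
  [62,67): 5 bp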